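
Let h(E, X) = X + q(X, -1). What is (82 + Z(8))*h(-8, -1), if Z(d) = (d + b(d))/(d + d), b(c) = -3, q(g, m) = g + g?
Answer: -3951/16 ≈ -246.94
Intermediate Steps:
q(g, m) = 2*g
h(E, X) = 3*X (h(E, X) = X + 2*X = 3*X)
Z(d) = (-3 + d)/(2*d) (Z(d) = (d - 3)/(d + d) = (-3 + d)/((2*d)) = (-3 + d)*(1/(2*d)) = (-3 + d)/(2*d))
(82 + Z(8))*h(-8, -1) = (82 + (½)*(-3 + 8)/8)*(3*(-1)) = (82 + (½)*(⅛)*5)*(-3) = (82 + 5/16)*(-3) = (1317/16)*(-3) = -3951/16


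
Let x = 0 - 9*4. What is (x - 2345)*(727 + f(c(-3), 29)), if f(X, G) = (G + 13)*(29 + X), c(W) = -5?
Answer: -4131035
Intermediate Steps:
x = -36 (x = 0 - 36 = -36)
f(X, G) = (13 + G)*(29 + X)
(x - 2345)*(727 + f(c(-3), 29)) = (-36 - 2345)*(727 + (377 + 13*(-5) + 29*29 + 29*(-5))) = -2381*(727 + (377 - 65 + 841 - 145)) = -2381*(727 + 1008) = -2381*1735 = -4131035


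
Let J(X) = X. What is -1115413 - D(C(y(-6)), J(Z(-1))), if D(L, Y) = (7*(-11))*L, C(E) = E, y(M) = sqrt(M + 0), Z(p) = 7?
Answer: -1115413 + 77*I*sqrt(6) ≈ -1.1154e+6 + 188.61*I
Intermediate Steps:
y(M) = sqrt(M)
D(L, Y) = -77*L
-1115413 - D(C(y(-6)), J(Z(-1))) = -1115413 - (-77)*sqrt(-6) = -1115413 - (-77)*I*sqrt(6) = -1115413 + 77*I*sqrt(6)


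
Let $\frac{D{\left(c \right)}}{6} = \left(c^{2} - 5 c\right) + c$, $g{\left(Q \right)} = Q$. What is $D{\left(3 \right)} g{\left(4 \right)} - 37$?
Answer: $-109$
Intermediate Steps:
$D{\left(c \right)} = - 24 c + 6 c^{2}$ ($D{\left(c \right)} = 6 \left(\left(c^{2} - 5 c\right) + c\right) = 6 \left(c^{2} - 4 c\right) = - 24 c + 6 c^{2}$)
$D{\left(3 \right)} g{\left(4 \right)} - 37 = 6 \cdot 3 \left(-4 + 3\right) 4 - 37 = 6 \cdot 3 \left(-1\right) 4 - 37 = \left(-18\right) 4 - 37 = -72 - 37 = -109$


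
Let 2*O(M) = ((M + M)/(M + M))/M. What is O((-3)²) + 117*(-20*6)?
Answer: -252719/18 ≈ -14040.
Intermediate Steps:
O(M) = 1/(2*M) (O(M) = (((M + M)/(M + M))/M)/2 = (((2*M)/((2*M)))/M)/2 = (((2*M)*(1/(2*M)))/M)/2 = (1/M)/2 = 1/(2*M))
O((-3)²) + 117*(-20*6) = 1/(2*((-3)²)) + 117*(-20*6) = (½)/9 + 117*(-120) = (½)*(⅑) - 14040 = 1/18 - 14040 = -252719/18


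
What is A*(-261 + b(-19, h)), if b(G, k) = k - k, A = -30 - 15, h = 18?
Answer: 11745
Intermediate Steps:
A = -45
b(G, k) = 0
A*(-261 + b(-19, h)) = -45*(-261 + 0) = -45*(-261) = 11745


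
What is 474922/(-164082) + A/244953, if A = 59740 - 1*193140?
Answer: -23037017911/6698729691 ≈ -3.4390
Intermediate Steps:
A = -133400 (A = 59740 - 193140 = -133400)
474922/(-164082) + A/244953 = 474922/(-164082) - 133400/244953 = 474922*(-1/164082) - 133400*1/244953 = -237461/82041 - 133400/244953 = -23037017911/6698729691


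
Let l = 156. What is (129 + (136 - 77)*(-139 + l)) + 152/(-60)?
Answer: 16942/15 ≈ 1129.5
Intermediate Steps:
(129 + (136 - 77)*(-139 + l)) + 152/(-60) = (129 + (136 - 77)*(-139 + 156)) + 152/(-60) = (129 + 59*17) + 152*(-1/60) = (129 + 1003) - 38/15 = 1132 - 38/15 = 16942/15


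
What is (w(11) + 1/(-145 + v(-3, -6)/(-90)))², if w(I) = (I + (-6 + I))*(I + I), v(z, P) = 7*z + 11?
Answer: 210680082001/1700416 ≈ 1.2390e+5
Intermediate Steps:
v(z, P) = 11 + 7*z
w(I) = 2*I*(-6 + 2*I) (w(I) = (-6 + 2*I)*(2*I) = 2*I*(-6 + 2*I))
(w(11) + 1/(-145 + v(-3, -6)/(-90)))² = (4*11*(-3 + 11) + 1/(-145 + (11 + 7*(-3))/(-90)))² = (4*11*8 + 1/(-145 + (11 - 21)*(-1/90)))² = (352 + 1/(-145 - 10*(-1/90)))² = (352 + 1/(-145 + ⅑))² = (352 + 1/(-1304/9))² = (352 - 9/1304)² = (458999/1304)² = 210680082001/1700416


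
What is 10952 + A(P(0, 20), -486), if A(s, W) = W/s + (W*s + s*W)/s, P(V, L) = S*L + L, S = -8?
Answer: 698843/70 ≈ 9983.5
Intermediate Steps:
P(V, L) = -7*L (P(V, L) = -8*L + L = -7*L)
A(s, W) = 2*W + W/s (A(s, W) = W/s + (W*s + W*s)/s = W/s + (2*W*s)/s = W/s + 2*W = 2*W + W/s)
10952 + A(P(0, 20), -486) = 10952 + (2*(-486) - 486/((-7*20))) = 10952 + (-972 - 486/(-140)) = 10952 + (-972 - 486*(-1/140)) = 10952 + (-972 + 243/70) = 10952 - 67797/70 = 698843/70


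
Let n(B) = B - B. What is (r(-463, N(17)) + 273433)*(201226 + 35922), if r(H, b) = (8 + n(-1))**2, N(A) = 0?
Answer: 64859266556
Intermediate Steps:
n(B) = 0
r(H, b) = 64 (r(H, b) = (8 + 0)**2 = 8**2 = 64)
(r(-463, N(17)) + 273433)*(201226 + 35922) = (64 + 273433)*(201226 + 35922) = 273497*237148 = 64859266556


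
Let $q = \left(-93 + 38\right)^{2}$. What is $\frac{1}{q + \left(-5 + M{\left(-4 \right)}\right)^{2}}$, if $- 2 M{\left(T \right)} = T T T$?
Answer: $\frac{1}{3754} \approx 0.00026638$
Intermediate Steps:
$M{\left(T \right)} = - \frac{T^{3}}{2}$ ($M{\left(T \right)} = - \frac{T T T}{2} = - \frac{T^{2} T}{2} = - \frac{T^{3}}{2}$)
$q = 3025$ ($q = \left(-55\right)^{2} = 3025$)
$\frac{1}{q + \left(-5 + M{\left(-4 \right)}\right)^{2}} = \frac{1}{3025 + \left(-5 - \frac{\left(-4\right)^{3}}{2}\right)^{2}} = \frac{1}{3025 + \left(-5 - -32\right)^{2}} = \frac{1}{3025 + \left(-5 + 32\right)^{2}} = \frac{1}{3025 + 27^{2}} = \frac{1}{3025 + 729} = \frac{1}{3754}$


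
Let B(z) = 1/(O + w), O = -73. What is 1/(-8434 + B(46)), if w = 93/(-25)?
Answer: -1918/16176437 ≈ -0.00011857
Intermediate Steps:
w = -93/25 (w = 93*(-1/25) = -93/25 ≈ -3.7200)
B(z) = -25/1918 (B(z) = 1/(-73 - 93/25) = 1/(-1918/25) = -25/1918)
1/(-8434 + B(46)) = 1/(-8434 - 25/1918) = 1/(-16176437/1918) = -1918/16176437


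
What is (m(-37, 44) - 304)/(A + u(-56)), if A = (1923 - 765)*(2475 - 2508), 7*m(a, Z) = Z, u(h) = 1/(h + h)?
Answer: 33344/4279969 ≈ 0.0077907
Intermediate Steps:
u(h) = 1/(2*h)
m(a, Z) = Z/7
A = -38214 (A = 1158*(-33) = -38214)
(m(-37, 44) - 304)/(A + u(-56)) = ((⅐)*44 - 304)/(-38214 + (½)/(-56)) = (44/7 - 304)/(-38214 + (½)*(-1/56)) = -2084/(7*(-38214 - 1/112)) = -2084/(7*(-4279969/112)) = -2084/7*(-112/4279969) = 33344/4279969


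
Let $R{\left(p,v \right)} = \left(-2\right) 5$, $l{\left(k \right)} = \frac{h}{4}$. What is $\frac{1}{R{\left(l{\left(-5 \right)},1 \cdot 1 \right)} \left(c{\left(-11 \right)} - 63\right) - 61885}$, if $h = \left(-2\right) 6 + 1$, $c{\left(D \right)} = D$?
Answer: $- \frac{1}{61145} \approx -1.6355 \cdot 10^{-5}$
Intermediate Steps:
$h = -11$ ($h = -12 + 1 = -11$)
$l{\left(k \right)} = - \frac{11}{4}$
$R{\left(p,v \right)} = -10$
$\frac{1}{R{\left(l{\left(-5 \right)},1 \cdot 1 \right)} \left(c{\left(-11 \right)} - 63\right) - 61885} = \frac{1}{- 10 \left(-11 - 63\right) - 61885} = \frac{1}{\left(-10\right) \left(-74\right) - 61885} = \frac{1}{740 - 61885} = \frac{1}{-61145} = - \frac{1}{61145}$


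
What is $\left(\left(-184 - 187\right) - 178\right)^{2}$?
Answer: $301401$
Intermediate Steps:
$\left(\left(-184 - 187\right) - 178\right)^{2} = \left(-371 - 178\right)^{2} = \left(-549\right)^{2} = 301401$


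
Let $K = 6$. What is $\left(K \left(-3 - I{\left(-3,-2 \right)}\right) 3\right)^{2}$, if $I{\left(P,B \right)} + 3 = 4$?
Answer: $5184$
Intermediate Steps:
$I{\left(P,B \right)} = 1$ ($I{\left(P,B \right)} = -3 + 4 = 1$)
$\left(K \left(-3 - I{\left(-3,-2 \right)}\right) 3\right)^{2} = \left(6 \left(-3 - 1\right) 3\right)^{2} = \left(6 \left(-4\right) 3\right)^{2} = \left(\left(-24\right) 3\right)^{2} = \left(-72\right)^{2} = 5184$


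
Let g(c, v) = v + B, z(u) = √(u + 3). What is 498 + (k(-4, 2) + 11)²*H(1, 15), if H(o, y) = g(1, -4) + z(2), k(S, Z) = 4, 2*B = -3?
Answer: -1479/2 + 225*√5 ≈ -236.38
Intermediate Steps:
B = -3/2 (B = (½)*(-3) = -3/2 ≈ -1.5000)
z(u) = √(3 + u)
g(c, v) = -3/2 + v (g(c, v) = v - 3/2 = -3/2 + v)
H(o, y) = -11/2 + √5 (H(o, y) = (-3/2 - 4) + √(3 + 2) = -11/2 + √5)
498 + (k(-4, 2) + 11)²*H(1, 15) = 498 + (4 + 11)²*(-11/2 + √5) = 498 + 15²*(-11/2 + √5) = 498 + 225*(-11/2 + √5) = 498 + (-2475/2 + 225*√5) = -1479/2 + 225*√5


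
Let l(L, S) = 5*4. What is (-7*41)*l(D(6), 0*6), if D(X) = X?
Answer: -5740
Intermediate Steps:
l(L, S) = 20
(-7*41)*l(D(6), 0*6) = -7*41*20 = -287*20 = -5740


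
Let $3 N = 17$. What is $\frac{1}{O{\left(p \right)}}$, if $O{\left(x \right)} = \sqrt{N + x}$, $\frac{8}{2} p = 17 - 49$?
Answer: $- \frac{i \sqrt{21}}{7} \approx - 0.65465 i$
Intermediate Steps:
$N = \frac{17}{3}$ ($N = \frac{1}{3} \cdot 17 = \frac{17}{3} \approx 5.6667$)
$p = -8$ ($p = \frac{17 - 49}{4} = \frac{1}{4} \left(-32\right) = -8$)
$O{\left(x \right)} = \sqrt{\frac{17}{3} + x}$
$\frac{1}{O{\left(p \right)}} = \frac{1}{\frac{1}{3} \sqrt{51 + 9 \left(-8\right)}} = \frac{1}{\frac{1}{3} \sqrt{51 - 72}} = \frac{1}{\frac{1}{3} \sqrt{-21}} = \frac{1}{\frac{1}{3} i \sqrt{21}} = - \frac{i \sqrt{21}}{7}$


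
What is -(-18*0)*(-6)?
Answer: 0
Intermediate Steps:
-(-18*0)*(-6) = -0*(-6) = -1*0 = 0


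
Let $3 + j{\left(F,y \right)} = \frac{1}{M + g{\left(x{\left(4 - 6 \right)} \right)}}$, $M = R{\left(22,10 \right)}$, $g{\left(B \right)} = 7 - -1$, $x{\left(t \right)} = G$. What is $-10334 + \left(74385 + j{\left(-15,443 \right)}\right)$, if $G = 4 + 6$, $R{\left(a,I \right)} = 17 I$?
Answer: $\frac{11400545}{178} \approx 64048.0$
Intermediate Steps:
$G = 10$
$x{\left(t \right)} = 10$
$g{\left(B \right)} = 8$ ($g{\left(B \right)} = 7 + 1 = 8$)
$M = 170$ ($M = 17 \cdot 10 = 170$)
$j{\left(F,y \right)} = - \frac{533}{178}$ ($j{\left(F,y \right)} = -3 + \frac{1}{170 + 8} = -3 + \frac{1}{178} = - \frac{533}{178}$)
$-10334 + \left(74385 + j{\left(-15,443 \right)}\right) = -10334 + \left(74385 - \frac{533}{178}\right) = -10334 + \frac{13239997}{178} = \frac{11400545}{178}$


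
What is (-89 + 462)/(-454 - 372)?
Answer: -373/826 ≈ -0.45157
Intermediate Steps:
(-89 + 462)/(-454 - 372) = 373/(-826) = 373*(-1/826) = -373/826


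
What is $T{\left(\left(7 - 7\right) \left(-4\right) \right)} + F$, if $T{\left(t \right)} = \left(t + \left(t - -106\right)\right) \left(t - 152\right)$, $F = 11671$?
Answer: $-4441$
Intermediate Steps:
$T{\left(t \right)} = \left(-152 + t\right) \left(106 + 2 t\right)$ ($T{\left(t \right)} = \left(t + \left(t + 106\right)\right) \left(-152 + t\right) = \left(t + \left(106 + t\right)\right) \left(-152 + t\right) = \left(106 + 2 t\right) \left(-152 + t\right) = \left(-152 + t\right) \left(106 + 2 t\right)$)
$T{\left(\left(7 - 7\right) \left(-4\right) \right)} + F = \left(-16112 - 198 \left(7 - 7\right) \left(-4\right) + 2 \left(\left(7 - 7\right) \left(-4\right)\right)^{2}\right) + 11671 = \left(-16112 - 198 \cdot 0 \left(-4\right) + 2 \left(0 \left(-4\right)\right)^{2}\right) + 11671 = \left(-16112 - 0 + 2 \cdot 0^{2}\right) + 11671 = \left(-16112 + 0 + 2 \cdot 0\right) + 11671 = \left(-16112 + 0 + 0\right) + 11671 = -16112 + 11671 = -4441$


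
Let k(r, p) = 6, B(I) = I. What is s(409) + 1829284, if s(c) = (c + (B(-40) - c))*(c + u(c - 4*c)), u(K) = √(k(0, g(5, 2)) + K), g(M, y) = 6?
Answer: 1812924 - 40*I*√1221 ≈ 1.8129e+6 - 1397.7*I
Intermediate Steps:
u(K) = √(6 + K)
s(c) = -40*c - 40*√(6 - 3*c) (s(c) = (c + (-40 - c))*(c + √(6 + (c - 4*c))) = -40*(c + √(6 - 3*c)) = -40*c - 40*√(6 - 3*c))
s(409) + 1829284 = (-40*409 - 40*√(6 - 3*409)) + 1829284 = (-16360 - 40*√(6 - 1227)) + 1829284 = (-16360 - 40*I*√1221) + 1829284 = 1812924 - 40*I*√1221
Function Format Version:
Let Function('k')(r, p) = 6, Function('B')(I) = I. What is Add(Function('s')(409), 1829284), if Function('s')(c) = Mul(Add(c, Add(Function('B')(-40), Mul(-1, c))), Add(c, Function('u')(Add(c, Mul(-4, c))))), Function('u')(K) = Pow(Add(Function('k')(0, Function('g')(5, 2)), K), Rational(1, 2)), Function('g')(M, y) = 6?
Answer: Add(1812924, Mul(-40, I, Pow(1221, Rational(1, 2)))) ≈ Add(1.8129e+6, Mul(-1397.7, I))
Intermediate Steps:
Function('u')(K) = Pow(Add(6, K), Rational(1, 2))
Function('s')(c) = Add(Mul(-40, c), Mul(-40, Pow(Add(6, Mul(-3, c)), Rational(1, 2)))) (Function('s')(c) = Mul(Add(c, Add(-40, Mul(-1, c))), Add(c, Pow(Add(6, Add(c, Mul(-4, c))), Rational(1, 2)))) = Mul(-40, Add(c, Pow(Add(6, Mul(-3, c)), Rational(1, 2)))) = Add(Mul(-40, c), Mul(-40, Pow(Add(6, Mul(-3, c)), Rational(1, 2)))))
Add(Function('s')(409), 1829284) = Add(Add(Mul(-40, 409), Mul(-40, Pow(Add(6, Mul(-3, 409)), Rational(1, 2)))), 1829284) = Add(Add(-16360, Mul(-40, Pow(Add(6, -1227), Rational(1, 2)))), 1829284) = Add(Add(-16360, Mul(-40, Pow(-1221, Rational(1, 2)))), 1829284) = Add(Add(-16360, Mul(-40, Mul(I, Pow(1221, Rational(1, 2))))), 1829284) = Add(Add(-16360, Mul(-40, I, Pow(1221, Rational(1, 2)))), 1829284) = Add(1812924, Mul(-40, I, Pow(1221, Rational(1, 2))))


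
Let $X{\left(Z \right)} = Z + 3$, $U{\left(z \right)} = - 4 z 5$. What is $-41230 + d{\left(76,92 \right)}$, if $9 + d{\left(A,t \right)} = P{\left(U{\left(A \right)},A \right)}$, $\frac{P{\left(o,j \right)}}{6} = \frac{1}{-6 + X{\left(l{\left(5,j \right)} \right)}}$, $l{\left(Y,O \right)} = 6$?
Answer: $-41237$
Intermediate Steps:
$U{\left(z \right)} = - 20 z$
$X{\left(Z \right)} = 3 + Z$
$P{\left(o,j \right)} = 2$ ($P{\left(o,j \right)} = \frac{6}{-6 + \left(3 + 6\right)} = \frac{6}{-6 + 9} = \frac{6}{3} = 6 \cdot \frac{1}{3} = 2$)
$d{\left(A,t \right)} = -7$ ($d{\left(A,t \right)} = -9 + 2 = -7$)
$-41230 + d{\left(76,92 \right)} = -41230 - 7 = -41237$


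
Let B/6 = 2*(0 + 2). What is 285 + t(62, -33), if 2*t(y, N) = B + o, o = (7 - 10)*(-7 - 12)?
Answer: 651/2 ≈ 325.50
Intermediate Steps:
B = 24 (B = 6*(2*(0 + 2)) = 6*(2*2) = 6*4 = 24)
o = 57 (o = -3*(-19) = 57)
t(y, N) = 81/2 (t(y, N) = (24 + 57)/2 = (1/2)*81 = 81/2)
285 + t(62, -33) = 285 + 81/2 = 651/2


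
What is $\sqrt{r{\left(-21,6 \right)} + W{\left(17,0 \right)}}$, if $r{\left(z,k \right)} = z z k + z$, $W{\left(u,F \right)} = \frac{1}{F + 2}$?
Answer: $\frac{\sqrt{10502}}{2} \approx 51.24$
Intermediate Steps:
$W{\left(u,F \right)} = \frac{1}{2 + F}$
$r{\left(z,k \right)} = z + k z^{2}$ ($r{\left(z,k \right)} = z^{2} k + z = k z^{2} + z = z + k z^{2}$)
$\sqrt{r{\left(-21,6 \right)} + W{\left(17,0 \right)}} = \sqrt{- 21 \left(1 + 6 \left(-21\right)\right) + \frac{1}{2 + 0}} = \sqrt{- 21 \left(1 - 126\right) + \frac{1}{2}} = \sqrt{\left(-21\right) \left(-125\right) + \frac{1}{2}} = \sqrt{2625 + \frac{1}{2}} = \sqrt{\frac{5251}{2}} = \frac{\sqrt{10502}}{2}$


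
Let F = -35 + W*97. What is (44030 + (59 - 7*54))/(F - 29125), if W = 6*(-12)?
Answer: -43711/36144 ≈ -1.2094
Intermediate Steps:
W = -72
F = -7019 (F = -35 - 72*97 = -35 - 6984 = -7019)
(44030 + (59 - 7*54))/(F - 29125) = (44030 + (59 - 7*54))/(-7019 - 29125) = (44030 + (59 - 378))/(-36144) = (44030 - 319)*(-1/36144) = 43711*(-1/36144) = -43711/36144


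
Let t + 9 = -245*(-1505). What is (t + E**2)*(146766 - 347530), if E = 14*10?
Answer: -77959873424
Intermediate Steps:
E = 140
t = 368716 (t = -9 - 245*(-1505) = -9 + 368725 = 368716)
(t + E**2)*(146766 - 347530) = (368716 + 140**2)*(146766 - 347530) = (368716 + 19600)*(-200764) = 388316*(-200764) = -77959873424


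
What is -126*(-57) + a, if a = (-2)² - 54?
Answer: 7132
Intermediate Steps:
a = -50 (a = 4 - 54 = -50)
-126*(-57) + a = -126*(-57) - 50 = 7182 - 50 = 7132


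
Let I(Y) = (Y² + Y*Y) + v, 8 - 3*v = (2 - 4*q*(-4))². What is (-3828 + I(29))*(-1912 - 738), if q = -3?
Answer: 22646900/3 ≈ 7.5490e+6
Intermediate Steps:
v = -2108/3 (v = 8/3 - (2 - 4*(-3)*(-4))²/3 = 8/3 - (2 + 12*(-4))²/3 = 8/3 - (2 - 48)²/3 = 8/3 - ⅓*(-46)² = 8/3 - ⅓*2116 = 8/3 - 2116/3 = -2108/3 ≈ -702.67)
I(Y) = -2108/3 + 2*Y² (I(Y) = (Y² + Y*Y) - 2108/3 = (Y² + Y²) - 2108/3 = 2*Y² - 2108/3 = -2108/3 + 2*Y²)
(-3828 + I(29))*(-1912 - 738) = (-3828 + (-2108/3 + 2*29²))*(-1912 - 738) = (-3828 + (-2108/3 + 2*841))*(-2650) = (-3828 + (-2108/3 + 1682))*(-2650) = (-3828 + 2938/3)*(-2650) = -8546/3*(-2650) = 22646900/3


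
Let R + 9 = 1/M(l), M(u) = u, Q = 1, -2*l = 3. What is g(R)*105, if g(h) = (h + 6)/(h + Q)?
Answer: 1155/26 ≈ 44.423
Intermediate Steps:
l = -3/2 (l = -½*3 = -3/2 ≈ -1.5000)
R = -29/3 (R = -9 + 1/(-3/2) = -9 - ⅔ = -29/3 ≈ -9.6667)
g(h) = (6 + h)/(1 + h) (g(h) = (h + 6)/(h + 1) = (6 + h)/(1 + h))
g(R)*105 = ((6 - 29/3)/(1 - 29/3))*105 = (-11/3/(-26/3))*105 = -3/26*(-11/3)*105 = (11/26)*105 = 1155/26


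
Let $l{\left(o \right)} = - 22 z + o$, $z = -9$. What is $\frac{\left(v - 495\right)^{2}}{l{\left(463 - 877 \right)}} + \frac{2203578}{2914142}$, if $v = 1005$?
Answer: $- \frac{10520727241}{8742426} \approx -1203.4$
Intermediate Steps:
$l{\left(o \right)} = 198 + o$ ($l{\left(o \right)} = \left(-22\right) \left(-9\right) + o = 198 + o$)
$\frac{\left(v - 495\right)^{2}}{l{\left(463 - 877 \right)}} + \frac{2203578}{2914142} = \frac{\left(1005 - 495\right)^{2}}{198 + \left(463 - 877\right)} + \frac{2203578}{2914142} = \frac{510^{2}}{198 - 414} + 2203578 \cdot \frac{1}{2914142} = \frac{260100}{-216} + \frac{1101789}{1457071} = 260100 \left(- \frac{1}{216}\right) + \frac{1101789}{1457071} = - \frac{7225}{6} + \frac{1101789}{1457071} = - \frac{10520727241}{8742426}$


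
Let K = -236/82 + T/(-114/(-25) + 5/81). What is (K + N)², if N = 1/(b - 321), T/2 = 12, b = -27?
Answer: 95309955560841025/17831385774460944 ≈ 5.3451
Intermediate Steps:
T = 24 (T = 2*12 = 24)
K = 888238/383719 (K = -236/82 + 24/(-114/(-25) + 5/81) = -236*1/82 + 24/(-114*(-1/25) + 5*(1/81)) = -118/41 + 24/(114/25 + 5/81) = -118/41 + 24/(9359/2025) = -118/41 + 24*(2025/9359) = -118/41 + 48600/9359 = 888238/383719 ≈ 2.3148)
N = -1/348 (N = 1/(-27 - 321) = 1/(-348) = -1/348 ≈ -0.0028736)
(K + N)² = (888238/383719 - 1/348)² = (308723105/133534212)² = 95309955560841025/17831385774460944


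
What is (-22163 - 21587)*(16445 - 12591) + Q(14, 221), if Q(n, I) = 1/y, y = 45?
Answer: -7587562499/45 ≈ -1.6861e+8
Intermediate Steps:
Q(n, I) = 1/45
(-22163 - 21587)*(16445 - 12591) + Q(14, 221) = (-22163 - 21587)*(16445 - 12591) + 1/45 = -43750*3854 + 1/45 = -168612500 + 1/45 = -7587562499/45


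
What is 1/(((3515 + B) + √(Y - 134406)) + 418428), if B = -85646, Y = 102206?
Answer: 336297/113095704409 - 10*I*√322/113095704409 ≈ 2.9736e-6 - 1.5867e-9*I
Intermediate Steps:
1/(((3515 + B) + √(Y - 134406)) + 418428) = 1/(((3515 - 85646) + √(102206 - 134406)) + 418428) = 1/((-82131 + √(-32200)) + 418428) = 1/((-82131 + 10*I*√322) + 418428) = 1/(336297 + 10*I*√322)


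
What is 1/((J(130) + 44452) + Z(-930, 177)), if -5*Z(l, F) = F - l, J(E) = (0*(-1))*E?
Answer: 5/221153 ≈ 2.2609e-5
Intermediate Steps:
J(E) = 0 (J(E) = 0*E = 0)
Z(l, F) = -F/5 + l/5 (Z(l, F) = -(F - l)/5 = -F/5 + l/5)
1/((J(130) + 44452) + Z(-930, 177)) = 1/((0 + 44452) + (-⅕*177 + (⅕)*(-930))) = 1/(44452 + (-177/5 - 186)) = 1/(44452 - 1107/5) = 1/(221153/5) = 5/221153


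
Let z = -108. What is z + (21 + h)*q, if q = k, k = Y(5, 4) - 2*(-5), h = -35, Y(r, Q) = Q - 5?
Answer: -234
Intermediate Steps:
Y(r, Q) = -5 + Q
k = 9 (k = (-5 + 4) - 2*(-5) = -1 + 10 = 9)
q = 9
z + (21 + h)*q = -108 + (21 - 35)*9 = -108 - 14*9 = -108 - 126 = -234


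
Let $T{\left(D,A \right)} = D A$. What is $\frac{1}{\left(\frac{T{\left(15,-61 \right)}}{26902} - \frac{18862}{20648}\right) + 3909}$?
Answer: $\frac{138868124}{542703917105} \approx 0.00025588$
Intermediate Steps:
$T{\left(D,A \right)} = A D$
$\frac{1}{\left(\frac{T{\left(15,-61 \right)}}{26902} - \frac{18862}{20648}\right) + 3909} = \frac{1}{\left(\frac{\left(-61\right) 15}{26902} - \frac{18862}{20648}\right) + 3909} = \frac{1}{\left(\left(-915\right) \frac{1}{26902} - \frac{9431}{10324}\right) + 3909} = \frac{1}{\left(- \frac{915}{26902} - \frac{9431}{10324}\right) + 3909} = \frac{1}{- \frac{131579611}{138868124} + 3909} = \frac{1}{\frac{542703917105}{138868124}} = \frac{138868124}{542703917105}$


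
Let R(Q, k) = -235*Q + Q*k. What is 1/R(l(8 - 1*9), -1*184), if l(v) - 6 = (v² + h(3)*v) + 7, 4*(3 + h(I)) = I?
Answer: -4/27235 ≈ -0.00014687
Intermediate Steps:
h(I) = -3 + I/4
l(v) = 13 + v² - 9*v/4 (l(v) = 6 + ((v² + (-3 + (¼)*3)*v) + 7) = 6 + ((v² + (-3 + ¾)*v) + 7) = 6 + ((v² - 9*v/4) + 7) = 6 + (7 + v² - 9*v/4) = 13 + v² - 9*v/4)
1/R(l(8 - 1*9), -1*184) = 1/((13 + (8 - 1*9)² - 9*(8 - 1*9)/4)*(-235 - 1*184)) = 1/((13 + (8 - 9)² - 9*(8 - 9)/4)*(-235 - 184)) = 1/((13 + (-1)² - 9/4*(-1))*(-419)) = 1/((13 + 1 + 9/4)*(-419)) = 1/((65/4)*(-419)) = 1/(-27235/4) = -4/27235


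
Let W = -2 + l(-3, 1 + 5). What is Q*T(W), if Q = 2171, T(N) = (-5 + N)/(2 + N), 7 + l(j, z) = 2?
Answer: 26052/5 ≈ 5210.4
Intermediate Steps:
l(j, z) = -5 (l(j, z) = -7 + 2 = -5)
W = -7 (W = -2 - 5 = -7)
T(N) = (-5 + N)/(2 + N)
Q*T(W) = 2171*((-5 - 7)/(2 - 7)) = 2171*(-12/(-5)) = 2171*(-⅕*(-12)) = 2171*(12/5) = 26052/5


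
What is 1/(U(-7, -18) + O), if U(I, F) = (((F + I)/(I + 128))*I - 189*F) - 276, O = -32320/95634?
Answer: 525987/1644818327 ≈ 0.00031978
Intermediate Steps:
O = -16160/47817 (O = -32320*1/95634 = -16160/47817 ≈ -0.33795)
U(I, F) = -276 - 189*F + I*(F + I)/(128 + I) (U(I, F) = (((F + I)/(128 + I))*I - 189*F) - 276 = (I*(F + I)/(128 + I) - 189*F) - 276 = (-189*F + I*(F + I)/(128 + I)) - 276 = -276 - 189*F + I*(F + I)/(128 + I))
1/(U(-7, -18) + O) = 1/((-35328 + (-7)**2 - 24192*(-18) - 276*(-7) - 188*(-18)*(-7))/(128 - 7) - 16160/47817) = 1/((-35328 + 49 + 435456 + 1932 - 23688)/121 - 16160/47817) = 1/((1/121)*378421 - 16160/47817) = 1/(378421/121 - 16160/47817) = 1/(1644818327/525987) = 525987/1644818327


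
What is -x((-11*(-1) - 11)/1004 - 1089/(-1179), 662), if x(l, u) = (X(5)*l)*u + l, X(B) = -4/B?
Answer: 319803/655 ≈ 488.25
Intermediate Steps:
x(l, u) = l - 4*l*u/5 (x(l, u) = ((-4/5)*l)*u + l = ((-4*1/5)*l)*u + l = (-4*l/5)*u + l = -4*l*u/5 + l = l - 4*l*u/5)
-x((-11*(-1) - 11)/1004 - 1089/(-1179), 662) = -((-11*(-1) - 11)/1004 - 1089/(-1179))*(5 - 4*662)/5 = -((11 - 11)*(1/1004) - 1089*(-1/1179))*(5 - 2648)/5 = -(0*(1/1004) + 121/131)*(-2643)/5 = -(0 + 121/131)*(-2643)/5 = -121*(-2643)/(5*131) = -1*(-319803/655) = 319803/655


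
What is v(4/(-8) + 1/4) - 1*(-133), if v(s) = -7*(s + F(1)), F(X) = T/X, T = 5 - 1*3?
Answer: 483/4 ≈ 120.75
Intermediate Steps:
T = 2 (T = 5 - 3 = 2)
F(X) = 2/X
v(s) = -14 - 7*s (v(s) = -7*(s + 2/1) = -7*(s + 2*1) = -7*(s + 2) = -7*(2 + s) = -14 - 7*s)
v(4/(-8) + 1/4) - 1*(-133) = (-14 - 7*(4/(-8) + 1/4)) - 1*(-133) = (-14 - 7*(4*(-⅛) + 1*(¼))) + 133 = (-14 - 7*(-½ + ¼)) + 133 = (-14 - 7*(-¼)) + 133 = (-14 + 7/4) + 133 = -49/4 + 133 = 483/4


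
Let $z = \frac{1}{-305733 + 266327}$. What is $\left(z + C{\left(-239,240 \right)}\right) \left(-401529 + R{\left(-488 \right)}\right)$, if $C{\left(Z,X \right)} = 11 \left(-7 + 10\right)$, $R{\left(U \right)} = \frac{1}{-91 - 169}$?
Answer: $- \frac{135758249123777}{10245560} \approx -1.325 \cdot 10^{7}$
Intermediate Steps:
$R{\left(U \right)} = - \frac{1}{260}$ ($R{\left(U \right)} = \frac{1}{-260} = - \frac{1}{260}$)
$C{\left(Z,X \right)} = 33$ ($C{\left(Z,X \right)} = 11 \cdot 3 = 33$)
$z = - \frac{1}{39406}$ ($z = \frac{1}{-39406} = - \frac{1}{39406} \approx -2.5377 \cdot 10^{-5}$)
$\left(z + C{\left(-239,240 \right)}\right) \left(-401529 + R{\left(-488 \right)}\right) = \left(- \frac{1}{39406} + 33\right) \left(-401529 - \frac{1}{260}\right) = \frac{1300397}{39406} \left(- \frac{104397541}{260}\right) = - \frac{135758249123777}{10245560}$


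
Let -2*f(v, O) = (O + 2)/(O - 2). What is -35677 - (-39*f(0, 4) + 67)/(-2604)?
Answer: -185805565/5208 ≈ -35677.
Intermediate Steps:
f(v, O) = -(2 + O)/(2*(-2 + O)) (f(v, O) = -(O + 2)/(2*(O - 2)) = -(2 + O)/(2*(-2 + O)))
-35677 - (-39*f(0, 4) + 67)/(-2604) = -35677 - (-39*(-2 - 1*4)/(2*(-2 + 4)) + 67)/(-2604) = -35677 - (-39*(-2 - 4)/(2*2) + 67)*(-1)/2604 = -35677 - (-39*(-6)/(2*2) + 67)*(-1)/2604 = -35677 - (-39*(-3/2) + 67)*(-1)/2604 = -35677 - (117/2 + 67)*(-1)/2604 = -35677 - 251*(-1)/(2*2604) = -35677 - 1*(-251/5208) = -35677 + 251/5208 = -185805565/5208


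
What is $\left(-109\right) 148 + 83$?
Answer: $-16049$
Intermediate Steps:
$\left(-109\right) 148 + 83 = -16132 + 83 = -16049$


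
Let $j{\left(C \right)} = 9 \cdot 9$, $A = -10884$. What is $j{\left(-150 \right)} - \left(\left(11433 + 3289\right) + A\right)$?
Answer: $-3757$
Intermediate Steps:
$j{\left(C \right)} = 81$
$j{\left(-150 \right)} - \left(\left(11433 + 3289\right) + A\right) = 81 - \left(\left(11433 + 3289\right) - 10884\right) = 81 - \left(14722 - 10884\right) = 81 - 3838 = -3757$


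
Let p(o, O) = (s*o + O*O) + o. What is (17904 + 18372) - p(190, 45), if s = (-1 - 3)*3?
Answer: 36341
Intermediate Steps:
s = -12 (s = -4*3 = -12)
p(o, O) = O² - 11*o (p(o, O) = (-12*o + O*O) + o = (-12*o + O²) + o = (O² - 12*o) + o = O² - 11*o)
(17904 + 18372) - p(190, 45) = (17904 + 18372) - (45² - 11*190) = 36276 - (2025 - 2090) = 36276 - 1*(-65) = 36276 + 65 = 36341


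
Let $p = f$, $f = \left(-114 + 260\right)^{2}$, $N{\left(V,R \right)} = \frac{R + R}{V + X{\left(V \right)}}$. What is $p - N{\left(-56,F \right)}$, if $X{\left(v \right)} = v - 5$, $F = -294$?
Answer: $\frac{831128}{39} \approx 21311.0$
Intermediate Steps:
$X{\left(v \right)} = -5 + v$
$N{\left(V,R \right)} = \frac{2 R}{-5 + 2 V}$ ($N{\left(V,R \right)} = \frac{R + R}{V + \left(-5 + V\right)} = \frac{2 R}{-5 + 2 V}$)
$f = 21316$ ($f = 146^{2} = 21316$)
$p = 21316$
$p - N{\left(-56,F \right)} = 21316 - 2 \left(-294\right) \frac{1}{-5 + 2 \left(-56\right)} = 21316 - 2 \left(-294\right) \frac{1}{-5 - 112} = 21316 - 2 \left(-294\right) \frac{1}{-117} = 21316 - 2 \left(-294\right) \left(- \frac{1}{117}\right) = 21316 - \frac{196}{39} = \frac{831128}{39}$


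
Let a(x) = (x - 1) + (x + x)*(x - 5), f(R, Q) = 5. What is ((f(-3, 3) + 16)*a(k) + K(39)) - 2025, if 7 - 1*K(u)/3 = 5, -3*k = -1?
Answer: -6295/3 ≈ -2098.3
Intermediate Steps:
k = ⅓ (k = -⅓*(-1) = ⅓ ≈ 0.33333)
K(u) = 6 (K(u) = 21 - 3*5 = 21 - 15 = 6)
a(x) = -1 + x + 2*x*(-5 + x) (a(x) = (-1 + x) + (2*x)*(-5 + x) = (-1 + x) + 2*x*(-5 + x) = -1 + x + 2*x*(-5 + x))
((f(-3, 3) + 16)*a(k) + K(39)) - 2025 = ((5 + 16)*(-1 - 9*⅓ + 2*(⅓)²) + 6) - 2025 = (21*(-1 - 3 + 2*(⅑)) + 6) - 2025 = (21*(-1 - 3 + 2/9) + 6) - 2025 = (21*(-34/9) + 6) - 2025 = (-238/3 + 6) - 2025 = -220/3 - 2025 = -6295/3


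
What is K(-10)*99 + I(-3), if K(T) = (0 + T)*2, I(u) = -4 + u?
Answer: -1987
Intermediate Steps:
K(T) = 2*T (K(T) = T*2 = 2*T)
K(-10)*99 + I(-3) = (2*(-10))*99 + (-4 - 3) = -20*99 - 7 = -1980 - 7 = -1987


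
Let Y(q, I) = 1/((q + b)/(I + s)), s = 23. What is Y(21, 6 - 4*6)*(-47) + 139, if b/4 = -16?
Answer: 6212/43 ≈ 144.47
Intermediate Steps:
b = -64 (b = 4*(-16) = -64)
Y(q, I) = (23 + I)/(-64 + q) (Y(q, I) = 1/((q - 64)/(I + 23)) = 1/((-64 + q)/(23 + I)) = (23 + I)/(-64 + q))
Y(21, 6 - 4*6)*(-47) + 139 = ((23 + (6 - 4*6))/(-64 + 21))*(-47) + 139 = ((23 + (6 - 24))/(-43))*(-47) + 139 = -(23 - 18)/43*(-47) + 139 = -1/43*5*(-47) + 139 = -5/43*(-47) + 139 = 235/43 + 139 = 6212/43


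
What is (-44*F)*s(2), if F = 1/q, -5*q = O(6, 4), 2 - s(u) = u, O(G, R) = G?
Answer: 0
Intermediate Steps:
s(u) = 2 - u
q = -6/5 (q = -1/5*6 = -6/5 ≈ -1.2000)
F = -5/6 (F = 1/(-6/5) = -5/6 ≈ -0.83333)
(-44*F)*s(2) = (-44*(-5/6))*(2 - 1*2) = 110*(2 - 2)/3 = (110/3)*0 = 0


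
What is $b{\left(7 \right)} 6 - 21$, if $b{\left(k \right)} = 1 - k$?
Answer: $-57$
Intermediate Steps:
$b{\left(7 \right)} 6 - 21 = \left(1 - 7\right) 6 - 21 = \left(-6\right) 6 - 21 = -36 - 21 = -57$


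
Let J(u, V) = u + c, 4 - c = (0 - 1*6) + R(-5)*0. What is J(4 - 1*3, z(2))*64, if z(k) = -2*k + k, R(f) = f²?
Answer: 704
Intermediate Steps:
c = 10 (c = 4 - ((0 - 1*6) + (-5)²*0) = 4 - ((0 - 6) + 25*0) = 4 - (-6 + 0) = 4 - 1*(-6) = 4 + 6 = 10)
z(k) = -k
J(u, V) = 10 + u (J(u, V) = u + 10 = 10 + u)
J(4 - 1*3, z(2))*64 = (10 + (4 - 1*3))*64 = (10 + (4 - 3))*64 = (10 + 1)*64 = 11*64 = 704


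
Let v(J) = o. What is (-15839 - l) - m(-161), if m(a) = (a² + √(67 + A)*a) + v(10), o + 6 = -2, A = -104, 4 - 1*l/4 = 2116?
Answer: -33304 + 161*I*√37 ≈ -33304.0 + 979.33*I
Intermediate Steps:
l = -8448 (l = 16 - 4*2116 = 16 - 8464 = -8448)
o = -8 (o = -6 - 2 = -8)
v(J) = -8
m(a) = -8 + a² + I*a*√37 (m(a) = (a² + √(67 - 104)*a) - 8 = (a² + √(-37)*a) - 8 = (a² + (I*√37)*a) - 8 = (a² + I*a*√37) - 8 = -8 + a² + I*a*√37)
(-15839 - l) - m(-161) = (-15839 - 1*(-8448)) - (-8 + (-161)² + I*(-161)*√37) = (-15839 + 8448) - (-8 + 25921 - 161*I*√37) = -7391 - (25913 - 161*I*√37) = -7391 + (-25913 + 161*I*√37) = -33304 + 161*I*√37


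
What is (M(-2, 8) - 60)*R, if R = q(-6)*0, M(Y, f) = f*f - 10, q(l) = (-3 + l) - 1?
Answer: 0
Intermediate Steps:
q(l) = -4 + l
M(Y, f) = -10 + f² (M(Y, f) = f² - 10 = -10 + f²)
R = 0 (R = (-4 - 6)*0 = -10*0 = 0)
(M(-2, 8) - 60)*R = ((-10 + 8²) - 60)*0 = ((-10 + 64) - 60)*0 = (54 - 60)*0 = -6*0 = 0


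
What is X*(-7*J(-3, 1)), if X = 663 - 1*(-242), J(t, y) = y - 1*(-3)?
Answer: -25340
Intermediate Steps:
J(t, y) = 3 + y (J(t, y) = y + 3 = 3 + y)
X = 905 (X = 663 + 242 = 905)
X*(-7*J(-3, 1)) = 905*(-7*(3 + 1)) = 905*(-7*4) = 905*(-28) = -25340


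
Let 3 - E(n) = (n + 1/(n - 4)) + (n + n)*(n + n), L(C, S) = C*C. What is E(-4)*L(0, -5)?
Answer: 0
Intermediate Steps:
L(C, S) = C²
E(n) = 3 - n - 1/(-4 + n) - 4*n² (E(n) = 3 - ((n + 1/(n - 4)) + (n + n)*(n + n)) = 3 - ((n + 1/(-4 + n)) + (2*n)*(2*n)) = 3 - ((n + 1/(-4 + n)) + 4*n²) = 3 - (n + 1/(-4 + n) + 4*n²) = 3 + (-n - 1/(-4 + n) - 4*n²) = 3 - n - 1/(-4 + n) - 4*n²)
E(-4)*L(0, -5) = ((-13 - 4*(-4)³ + 7*(-4) + 15*(-4)²)/(-4 - 4))*0² = ((-13 - 4*(-64) - 28 + 15*16)/(-8))*0 = -(-13 + 256 - 28 + 240)/8*0 = -⅛*455*0 = -455/8*0 = 0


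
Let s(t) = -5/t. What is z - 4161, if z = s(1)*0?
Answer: -4161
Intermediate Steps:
z = 0 (z = -5/1*0 = -5*1*0 = -5*0 = 0)
z - 4161 = 0 - 4161 = -4161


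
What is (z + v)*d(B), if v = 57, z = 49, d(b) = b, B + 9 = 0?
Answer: -954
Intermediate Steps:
B = -9 (B = -9 + 0 = -9)
(z + v)*d(B) = (49 + 57)*(-9) = 106*(-9) = -954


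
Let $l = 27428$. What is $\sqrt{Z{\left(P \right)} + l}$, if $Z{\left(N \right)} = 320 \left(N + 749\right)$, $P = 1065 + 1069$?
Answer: $2 \sqrt{237497} \approx 974.67$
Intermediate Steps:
$P = 2134$
$Z{\left(N \right)} = 239680 + 320 N$ ($Z{\left(N \right)} = 320 \left(749 + N\right) = 239680 + 320 N$)
$\sqrt{Z{\left(P \right)} + l} = \sqrt{\left(239680 + 320 \cdot 2134\right) + 27428} = \sqrt{\left(239680 + 682880\right) + 27428} = \sqrt{922560 + 27428} = \sqrt{949988} = 2 \sqrt{237497}$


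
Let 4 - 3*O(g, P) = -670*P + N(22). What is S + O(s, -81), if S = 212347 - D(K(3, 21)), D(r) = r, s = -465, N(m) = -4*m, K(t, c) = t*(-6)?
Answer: 582917/3 ≈ 1.9431e+5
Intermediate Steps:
K(t, c) = -6*t
O(g, P) = 92/3 + 670*P/3 (O(g, P) = 4/3 - (-670*P - 4*22)/3 = 4/3 - (-670*P - 88)/3 = 4/3 - (-88 - 670*P)/3 = 4/3 + (88/3 + 670*P/3) = 92/3 + 670*P/3)
S = 212365 (S = 212347 - (-6)*3 = 212347 - 1*(-18) = 212347 + 18 = 212365)
S + O(s, -81) = 212365 + (92/3 + (670/3)*(-81)) = 212365 + (92/3 - 18090) = 212365 - 54178/3 = 582917/3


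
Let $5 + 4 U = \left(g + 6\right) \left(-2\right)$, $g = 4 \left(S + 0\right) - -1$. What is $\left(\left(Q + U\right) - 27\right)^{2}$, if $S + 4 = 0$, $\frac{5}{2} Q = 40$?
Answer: $\frac{961}{16} \approx 60.063$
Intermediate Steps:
$Q = 16$ ($Q = \frac{2}{5} \cdot 40 = 16$)
$S = -4$ ($S = -4 + 0 = -4$)
$g = -15$ ($g = 4 \left(-4 + 0\right) - -1 = 4 \left(-4\right) + 1 = -16 + 1 = -15$)
$U = \frac{13}{4}$ ($U = - \frac{5}{4} + \frac{\left(-15 + 6\right) \left(-2\right)}{4} = - \frac{5}{4} + \frac{\left(-9\right) \left(-2\right)}{4} = - \frac{5}{4} + \frac{1}{4} \cdot 18 = - \frac{5}{4} + \frac{9}{2} = \frac{13}{4} \approx 3.25$)
$\left(\left(Q + U\right) - 27\right)^{2} = \left(\left(16 + \frac{13}{4}\right) - 27\right)^{2} = \left(\frac{77}{4} - 27\right)^{2} = \left(- \frac{31}{4}\right)^{2} = \frac{961}{16}$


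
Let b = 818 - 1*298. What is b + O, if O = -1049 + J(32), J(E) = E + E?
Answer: -465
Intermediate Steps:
J(E) = 2*E
O = -985 (O = -1049 + 2*32 = -1049 + 64 = -985)
b = 520 (b = 818 - 298 = 520)
b + O = 520 - 985 = -465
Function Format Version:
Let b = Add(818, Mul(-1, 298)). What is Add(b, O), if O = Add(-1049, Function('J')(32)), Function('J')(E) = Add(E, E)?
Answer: -465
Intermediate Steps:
Function('J')(E) = Mul(2, E)
O = -985 (O = Add(-1049, Mul(2, 32)) = Add(-1049, 64) = -985)
b = 520 (b = Add(818, -298) = 520)
Add(b, O) = Add(520, -985) = -465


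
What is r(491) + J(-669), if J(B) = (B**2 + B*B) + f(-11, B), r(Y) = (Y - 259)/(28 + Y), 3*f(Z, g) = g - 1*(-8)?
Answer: 464454197/519 ≈ 8.9490e+5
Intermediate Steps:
f(Z, g) = 8/3 + g/3 (f(Z, g) = (g - 1*(-8))/3 = (g + 8)/3 = (8 + g)/3 = 8/3 + g/3)
r(Y) = (-259 + Y)/(28 + Y)
J(B) = 8/3 + 2*B**2 + B/3 (J(B) = (B**2 + B*B) + (8/3 + B/3) = (B**2 + B**2) + (8/3 + B/3) = 2*B**2 + (8/3 + B/3) = 8/3 + 2*B**2 + B/3)
r(491) + J(-669) = (-259 + 491)/(28 + 491) + (8/3 + 2*(-669)**2 + (1/3)*(-669)) = 232/519 + (8/3 + 2*447561 - 223) = (1/519)*232 + (8/3 + 895122 - 223) = 232/519 + 2684705/3 = 464454197/519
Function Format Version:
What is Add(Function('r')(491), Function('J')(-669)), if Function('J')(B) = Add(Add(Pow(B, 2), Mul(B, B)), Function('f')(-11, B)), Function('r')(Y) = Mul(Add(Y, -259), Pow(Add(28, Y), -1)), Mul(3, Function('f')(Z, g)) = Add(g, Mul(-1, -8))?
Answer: Rational(464454197, 519) ≈ 8.9490e+5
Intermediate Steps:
Function('f')(Z, g) = Add(Rational(8, 3), Mul(Rational(1, 3), g)) (Function('f')(Z, g) = Mul(Rational(1, 3), Add(g, Mul(-1, -8))) = Mul(Rational(1, 3), Add(g, 8)) = Mul(Rational(1, 3), Add(8, g)) = Add(Rational(8, 3), Mul(Rational(1, 3), g)))
Function('r')(Y) = Mul(Pow(Add(28, Y), -1), Add(-259, Y)) (Function('r')(Y) = Mul(Add(-259, Y), Pow(Add(28, Y), -1)) = Mul(Pow(Add(28, Y), -1), Add(-259, Y)))
Function('J')(B) = Add(Rational(8, 3), Mul(2, Pow(B, 2)), Mul(Rational(1, 3), B)) (Function('J')(B) = Add(Add(Pow(B, 2), Mul(B, B)), Add(Rational(8, 3), Mul(Rational(1, 3), B))) = Add(Add(Pow(B, 2), Pow(B, 2)), Add(Rational(8, 3), Mul(Rational(1, 3), B))) = Add(Mul(2, Pow(B, 2)), Add(Rational(8, 3), Mul(Rational(1, 3), B))) = Add(Rational(8, 3), Mul(2, Pow(B, 2)), Mul(Rational(1, 3), B)))
Add(Function('r')(491), Function('J')(-669)) = Add(Mul(Pow(Add(28, 491), -1), Add(-259, 491)), Add(Rational(8, 3), Mul(2, Pow(-669, 2)), Mul(Rational(1, 3), -669))) = Add(Mul(Pow(519, -1), 232), Add(Rational(8, 3), Mul(2, 447561), -223)) = Add(Mul(Rational(1, 519), 232), Add(Rational(8, 3), 895122, -223)) = Add(Rational(232, 519), Rational(2684705, 3)) = Rational(464454197, 519)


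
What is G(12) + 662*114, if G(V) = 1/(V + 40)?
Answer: 3924337/52 ≈ 75468.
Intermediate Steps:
G(V) = 1/(40 + V)
G(12) + 662*114 = 1/(40 + 12) + 662*114 = 1/52 + 75468 = 3924337/52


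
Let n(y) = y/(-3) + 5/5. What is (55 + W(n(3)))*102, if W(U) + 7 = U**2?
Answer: 4896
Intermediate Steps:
n(y) = 1 - y/3 (n(y) = y*(-1/3) + 5*(1/5) = -y/3 + 1 = 1 - y/3)
W(U) = -7 + U**2
(55 + W(n(3)))*102 = (55 + (-7 + (1 - 1/3*3)**2))*102 = (55 + (-7 + (1 - 1)**2))*102 = (55 + (-7 + 0**2))*102 = (55 + (-7 + 0))*102 = (55 - 7)*102 = 48*102 = 4896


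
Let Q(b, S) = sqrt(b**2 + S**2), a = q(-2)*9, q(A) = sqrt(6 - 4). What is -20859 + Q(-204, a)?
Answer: -20859 + 3*sqrt(4642) ≈ -20655.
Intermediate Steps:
q(A) = sqrt(2)
a = 9*sqrt(2) (a = sqrt(2)*9 = 9*sqrt(2) ≈ 12.728)
Q(b, S) = sqrt(S**2 + b**2)
-20859 + Q(-204, a) = -20859 + sqrt((9*sqrt(2))**2 + (-204)**2) = -20859 + sqrt(162 + 41616) = -20859 + sqrt(41778) = -20859 + 3*sqrt(4642)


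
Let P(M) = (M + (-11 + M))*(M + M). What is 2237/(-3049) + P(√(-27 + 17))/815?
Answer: -389023/496987 - 22*I*√10/815 ≈ -0.78276 - 0.085362*I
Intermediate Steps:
P(M) = 2*M*(-11 + 2*M) (P(M) = (-11 + 2*M)*(2*M) = 2*M*(-11 + 2*M))
2237/(-3049) + P(√(-27 + 17))/815 = 2237/(-3049) + (2*√(-27 + 17)*(-11 + 2*√(-27 + 17)))/815 = 2237*(-1/3049) + (2*√(-10)*(-11 + 2*√(-10)))*(1/815) = -2237/3049 + (2*(I*√10)*(-11 + 2*(I*√10)))*(1/815) = -2237/3049 + (2*(I*√10)*(-11 + 2*I*√10))*(1/815) = -2237/3049 + (2*I*√10*(-11 + 2*I*√10))*(1/815) = -2237/3049 + 2*I*√10*(-11 + 2*I*√10)/815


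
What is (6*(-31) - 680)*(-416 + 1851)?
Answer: -1242710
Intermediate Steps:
(6*(-31) - 680)*(-416 + 1851) = (-186 - 680)*1435 = -866*1435 = -1242710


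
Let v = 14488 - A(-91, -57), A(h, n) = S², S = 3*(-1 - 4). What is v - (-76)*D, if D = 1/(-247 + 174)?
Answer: 1041123/73 ≈ 14262.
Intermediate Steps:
S = -15 (S = 3*(-5) = -15)
D = -1/73 (D = 1/(-73) = -1/73 ≈ -0.013699)
A(h, n) = 225 (A(h, n) = (-15)² = 225)
v = 14263 (v = 14488 - 1*225 = 14488 - 225 = 14263)
v - (-76)*D = 14263 - (-76)*(-1)/73 = 14263 - 1*76/73 = 14263 - 76/73 = 1041123/73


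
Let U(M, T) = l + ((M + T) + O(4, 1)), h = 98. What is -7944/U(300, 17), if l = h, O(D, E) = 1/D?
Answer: -31776/1661 ≈ -19.131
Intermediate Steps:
l = 98
U(M, T) = 393/4 + M + T (U(M, T) = 98 + ((M + T) + 1/4) = 98 + (1/4 + M + T) = 393/4 + M + T)
-7944/U(300, 17) = -7944/(393/4 + 300 + 17) = -7944/1661/4 = -7944*4/1661 = -31776/1661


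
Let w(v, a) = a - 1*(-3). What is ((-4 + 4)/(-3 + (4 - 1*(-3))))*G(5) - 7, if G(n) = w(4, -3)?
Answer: -7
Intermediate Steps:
w(v, a) = 3 + a (w(v, a) = a + 3 = 3 + a)
G(n) = 0 (G(n) = 3 - 3 = 0)
((-4 + 4)/(-3 + (4 - 1*(-3))))*G(5) - 7 = ((-4 + 4)/(-3 + (4 - 1*(-3))))*0 - 7 = (0/(-3 + (4 + 3)))*0 - 7 = (0/(-3 + 7))*0 - 7 = (0/4)*0 - 7 = (0*(1/4))*0 - 7 = 0*0 - 7 = 0 - 7 = -7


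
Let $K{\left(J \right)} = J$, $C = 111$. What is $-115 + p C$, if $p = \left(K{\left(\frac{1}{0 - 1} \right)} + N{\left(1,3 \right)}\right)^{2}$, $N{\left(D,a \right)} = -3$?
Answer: $1661$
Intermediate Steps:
$p = 16$ ($p = \left(\frac{1}{0 - 1} - 3\right)^{2} = \left(\frac{1}{-1} - 3\right)^{2} = \left(-1 - 3\right)^{2} = \left(-4\right)^{2} = 16$)
$-115 + p C = -115 + 16 \cdot 111 = -115 + 1776 = 1661$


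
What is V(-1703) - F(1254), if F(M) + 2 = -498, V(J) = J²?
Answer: 2900709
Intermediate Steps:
F(M) = -500 (F(M) = -2 - 498 = -500)
V(-1703) - F(1254) = (-1703)² - 1*(-500) = 2900209 + 500 = 2900709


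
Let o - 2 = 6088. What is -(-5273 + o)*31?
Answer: -25327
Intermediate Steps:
o = 6090 (o = 2 + 6088 = 6090)
-(-5273 + o)*31 = -(-5273 + 6090)*31 = -817*31 = -1*25327 = -25327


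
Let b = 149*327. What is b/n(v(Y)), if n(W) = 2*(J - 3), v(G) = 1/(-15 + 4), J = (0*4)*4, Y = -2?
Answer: -16241/2 ≈ -8120.5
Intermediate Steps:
J = 0 (J = 0*4 = 0)
v(G) = -1/11 (v(G) = 1/(-11) = -1/11)
b = 48723
n(W) = -6 (n(W) = 2*(0 - 3) = 2*(-3) = -6)
b/n(v(Y)) = 48723/(-6) = 48723*(-⅙) = -16241/2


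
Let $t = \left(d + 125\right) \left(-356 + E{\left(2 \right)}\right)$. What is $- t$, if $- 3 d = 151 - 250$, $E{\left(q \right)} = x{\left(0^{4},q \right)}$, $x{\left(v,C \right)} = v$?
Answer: $56248$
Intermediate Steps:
$E{\left(q \right)} = 0$ ($E{\left(q \right)} = 0^{4} = 0$)
$d = 33$ ($d = - \frac{151 - 250}{3} = \left(- \frac{1}{3}\right) \left(-99\right) = 33$)
$t = -56248$ ($t = \left(33 + 125\right) \left(-356 + 0\right) = 158 \left(-356\right) = -56248$)
$- t = \left(-1\right) \left(-56248\right) = 56248$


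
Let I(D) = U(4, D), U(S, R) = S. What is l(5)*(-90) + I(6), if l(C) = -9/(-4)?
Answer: -397/2 ≈ -198.50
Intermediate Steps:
l(C) = 9/4 (l(C) = -9*(-¼) = 9/4)
I(D) = 4
l(5)*(-90) + I(6) = (9/4)*(-90) + 4 = -405/2 + 4 = -397/2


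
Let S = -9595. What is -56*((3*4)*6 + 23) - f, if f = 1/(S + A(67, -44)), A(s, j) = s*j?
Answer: -66728759/12543 ≈ -5320.0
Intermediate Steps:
A(s, j) = j*s
f = -1/12543 (f = 1/(-9595 - 44*67) = 1/(-9595 - 2948) = 1/(-12543) = -1/12543 ≈ -7.9726e-5)
-56*((3*4)*6 + 23) - f = -56*((3*4)*6 + 23) - 1*(-1/12543) = -56*(12*6 + 23) + 1/12543 = -56*(72 + 23) + 1/12543 = -56*95 + 1/12543 = -5320 + 1/12543 = -66728759/12543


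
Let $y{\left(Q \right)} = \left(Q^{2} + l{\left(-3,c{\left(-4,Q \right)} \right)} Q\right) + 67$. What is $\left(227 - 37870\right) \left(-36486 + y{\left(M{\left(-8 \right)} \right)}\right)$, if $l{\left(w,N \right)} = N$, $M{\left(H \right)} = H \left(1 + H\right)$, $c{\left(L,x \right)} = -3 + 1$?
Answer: $1257087985$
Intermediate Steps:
$c{\left(L,x \right)} = -2$
$y{\left(Q \right)} = 67 + Q^{2} - 2 Q$ ($y{\left(Q \right)} = \left(Q^{2} - 2 Q\right) + 67 = 67 + Q^{2} - 2 Q$)
$\left(227 - 37870\right) \left(-36486 + y{\left(M{\left(-8 \right)} \right)}\right) = \left(227 - 37870\right) \left(-36486 + \left(67 + \left(- 8 \left(1 - 8\right)\right)^{2} - 2 \left(- 8 \left(1 - 8\right)\right)\right)\right) = \left(227 - 37870\right) \left(-36486 + \left(67 + \left(\left(-8\right) \left(-7\right)\right)^{2} - 2 \left(\left(-8\right) \left(-7\right)\right)\right)\right) = - 37643 \left(-36486 + \left(67 + 56^{2} - 112\right)\right) = - 37643 \left(-36486 + \left(67 + 3136 - 112\right)\right) = - 37643 \left(-36486 + 3091\right) = \left(-37643\right) \left(-33395\right) = 1257087985$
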